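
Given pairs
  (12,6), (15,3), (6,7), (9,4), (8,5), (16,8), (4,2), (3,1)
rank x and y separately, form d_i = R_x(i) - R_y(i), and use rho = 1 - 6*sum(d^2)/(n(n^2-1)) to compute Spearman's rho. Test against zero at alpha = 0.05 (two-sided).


Step 1: Rank x and y separately (midranks; no ties here).
rank(x): 12->6, 15->7, 6->3, 9->5, 8->4, 16->8, 4->2, 3->1
rank(y): 6->6, 3->3, 7->7, 4->4, 5->5, 8->8, 2->2, 1->1
Step 2: d_i = R_x(i) - R_y(i); compute d_i^2.
  (6-6)^2=0, (7-3)^2=16, (3-7)^2=16, (5-4)^2=1, (4-5)^2=1, (8-8)^2=0, (2-2)^2=0, (1-1)^2=0
sum(d^2) = 34.
Step 3: rho = 1 - 6*34 / (8*(8^2 - 1)) = 1 - 204/504 = 0.595238.
Step 4: Under H0, t = rho * sqrt((n-2)/(1-rho^2)) = 1.8145 ~ t(6).
Step 5: Two-sided p-value from the t-distribution with 6 df = 0.119530.
Step 6: alpha = 0.05. fail to reject H0.

rho = 0.5952, p = 0.119530, fail to reject H0 at alpha = 0.05.


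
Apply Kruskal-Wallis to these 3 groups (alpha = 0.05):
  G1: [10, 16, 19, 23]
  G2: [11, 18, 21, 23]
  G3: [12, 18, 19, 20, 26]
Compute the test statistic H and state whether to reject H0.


Step 1: Combine all N = 13 observations and assign midranks.
sorted (value, group, rank): (10,G1,1), (11,G2,2), (12,G3,3), (16,G1,4), (18,G2,5.5), (18,G3,5.5), (19,G1,7.5), (19,G3,7.5), (20,G3,9), (21,G2,10), (23,G1,11.5), (23,G2,11.5), (26,G3,13)
Step 2: Sum ranks within each group.
R_1 = 24 (n_1 = 4)
R_2 = 29 (n_2 = 4)
R_3 = 38 (n_3 = 5)
Step 3: H = 12/(N(N+1)) * sum(R_i^2/n_i) - 3(N+1)
     = 12/(13*14) * (24^2/4 + 29^2/4 + 38^2/5) - 3*14
     = 0.065934 * 643.05 - 42
     = 0.398901.
Step 4: Ties present; correction factor C = 1 - 18/(13^3 - 13) = 0.991758. Corrected H = 0.398901 / 0.991758 = 0.402216.
Step 5: Under H0, H ~ chi^2(2); p-value = 0.817824.
Step 6: alpha = 0.05. fail to reject H0.

H = 0.4022, df = 2, p = 0.817824, fail to reject H0.


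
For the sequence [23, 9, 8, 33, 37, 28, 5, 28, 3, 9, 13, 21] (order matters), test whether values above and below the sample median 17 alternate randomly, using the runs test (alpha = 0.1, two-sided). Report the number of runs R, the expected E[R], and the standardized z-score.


Step 1: Compute median = 17; label A = above, B = below.
Labels in order: ABBAAABABBBA  (n_A = 6, n_B = 6)
Step 2: Count runs R = 7.
Step 3: Under H0 (random ordering), E[R] = 2*n_A*n_B/(n_A+n_B) + 1 = 2*6*6/12 + 1 = 7.0000.
        Var[R] = 2*n_A*n_B*(2*n_A*n_B - n_A - n_B) / ((n_A+n_B)^2 * (n_A+n_B-1)) = 4320/1584 = 2.7273.
        SD[R] = 1.6514.
Step 4: R = E[R], so z = 0 with no continuity correction.
Step 5: Two-sided p-value via normal approximation = 2*(1 - Phi(|z|)) = 1.000000.
Step 6: alpha = 0.1. fail to reject H0.

R = 7, z = 0.0000, p = 1.000000, fail to reject H0.


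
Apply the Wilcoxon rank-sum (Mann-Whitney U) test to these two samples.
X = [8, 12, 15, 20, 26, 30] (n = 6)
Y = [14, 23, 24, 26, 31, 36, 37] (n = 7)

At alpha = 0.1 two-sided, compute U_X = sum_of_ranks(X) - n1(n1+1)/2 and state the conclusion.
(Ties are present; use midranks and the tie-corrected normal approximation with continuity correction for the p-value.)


Step 1: Combine and sort all 13 observations; assign midranks.
sorted (value, group): (8,X), (12,X), (14,Y), (15,X), (20,X), (23,Y), (24,Y), (26,X), (26,Y), (30,X), (31,Y), (36,Y), (37,Y)
ranks: 8->1, 12->2, 14->3, 15->4, 20->5, 23->6, 24->7, 26->8.5, 26->8.5, 30->10, 31->11, 36->12, 37->13
Step 2: Rank sum for X: R1 = 1 + 2 + 4 + 5 + 8.5 + 10 = 30.5.
Step 3: U_X = R1 - n1(n1+1)/2 = 30.5 - 6*7/2 = 30.5 - 21 = 9.5.
       U_Y = n1*n2 - U_X = 42 - 9.5 = 32.5.
Step 4: Ties are present, so use the tie-corrected normal approximation (with continuity correction) for the p-value.
Step 5: p-value = 0.115582; compare to alpha = 0.1. fail to reject H0.

U_X = 9.5, p = 0.115582, fail to reject H0 at alpha = 0.1.


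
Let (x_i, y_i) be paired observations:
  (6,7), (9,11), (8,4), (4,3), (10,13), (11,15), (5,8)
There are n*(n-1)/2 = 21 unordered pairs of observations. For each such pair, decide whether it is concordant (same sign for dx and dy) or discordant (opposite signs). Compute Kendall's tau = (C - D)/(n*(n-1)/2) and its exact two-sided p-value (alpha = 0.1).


Step 1: Enumerate the 21 unordered pairs (i,j) with i<j and classify each by sign(x_j-x_i) * sign(y_j-y_i).
  (1,2):dx=+3,dy=+4->C; (1,3):dx=+2,dy=-3->D; (1,4):dx=-2,dy=-4->C; (1,5):dx=+4,dy=+6->C
  (1,6):dx=+5,dy=+8->C; (1,7):dx=-1,dy=+1->D; (2,3):dx=-1,dy=-7->C; (2,4):dx=-5,dy=-8->C
  (2,5):dx=+1,dy=+2->C; (2,6):dx=+2,dy=+4->C; (2,7):dx=-4,dy=-3->C; (3,4):dx=-4,dy=-1->C
  (3,5):dx=+2,dy=+9->C; (3,6):dx=+3,dy=+11->C; (3,7):dx=-3,dy=+4->D; (4,5):dx=+6,dy=+10->C
  (4,6):dx=+7,dy=+12->C; (4,7):dx=+1,dy=+5->C; (5,6):dx=+1,dy=+2->C; (5,7):dx=-5,dy=-5->C
  (6,7):dx=-6,dy=-7->C
Step 2: C = 18, D = 3, total pairs = 21.
Step 3: tau = (C - D)/(n(n-1)/2) = (18 - 3)/21 = 0.714286.
Step 4: Exact two-sided p-value (enumerate n! = 5040 permutations of y under H0): p = 0.030159.
Step 5: alpha = 0.1. reject H0.

tau_b = 0.7143 (C=18, D=3), p = 0.030159, reject H0.


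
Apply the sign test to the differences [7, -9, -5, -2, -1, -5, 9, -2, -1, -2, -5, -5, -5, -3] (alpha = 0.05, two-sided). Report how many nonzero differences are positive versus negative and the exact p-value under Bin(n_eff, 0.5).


Step 1: Discard zero differences. Original n = 14; n_eff = number of nonzero differences = 14.
Nonzero differences (with sign): +7, -9, -5, -2, -1, -5, +9, -2, -1, -2, -5, -5, -5, -3
Step 2: Count signs: positive = 2, negative = 12.
Step 3: Under H0: P(positive) = 0.5, so the number of positives S ~ Bin(14, 0.5).
Step 4: Two-sided exact p-value = sum of Bin(14,0.5) probabilities at or below the observed probability = 0.012939.
Step 5: alpha = 0.05. reject H0.

n_eff = 14, pos = 2, neg = 12, p = 0.012939, reject H0.


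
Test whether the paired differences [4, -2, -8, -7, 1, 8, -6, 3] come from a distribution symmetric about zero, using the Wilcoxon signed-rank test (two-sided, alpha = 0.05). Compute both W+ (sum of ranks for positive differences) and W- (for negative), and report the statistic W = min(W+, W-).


Step 1: Drop any zero differences (none here) and take |d_i|.
|d| = [4, 2, 8, 7, 1, 8, 6, 3]
Step 2: Midrank |d_i| (ties get averaged ranks).
ranks: |4|->4, |2|->2, |8|->7.5, |7|->6, |1|->1, |8|->7.5, |6|->5, |3|->3
Step 3: Attach original signs; sum ranks with positive sign and with negative sign.
W+ = 4 + 1 + 7.5 + 3 = 15.5
W- = 2 + 7.5 + 6 + 5 = 20.5
(Check: W+ + W- = 36 should equal n(n+1)/2 = 36.)
Step 4: Test statistic W = min(W+, W-) = 15.5.
Step 5: Ties in |d|, so use the tie-corrected normal approximation.
        E[W] = n(n+1)/4 = 8*9/4 = 18.
        Tie groups: |d|=8 (t=2); sum(t^3 - t) = 6.
        Var[W] = n(n+1)(2n+1)/24 - sum(t^3-t)/48 = 1224/24 - 6/48 = 50.875.
        z = (W - E[W]) / sqrt(Var[W]) = (15.5 - 18) / 7.1327 = -0.3505.
        Two-sided p = 2*Phi(z) = 0.725964.
Step 6: alpha = 0.05. fail to reject H0.

W+ = 15.5, W- = 20.5, W = min = 15.5, p = 0.725964, fail to reject H0.


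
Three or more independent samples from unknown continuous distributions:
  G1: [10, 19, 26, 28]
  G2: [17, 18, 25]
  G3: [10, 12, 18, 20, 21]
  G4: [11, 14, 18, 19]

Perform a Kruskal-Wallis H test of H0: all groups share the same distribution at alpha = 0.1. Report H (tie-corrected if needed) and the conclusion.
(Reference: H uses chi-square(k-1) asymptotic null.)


Step 1: Combine all N = 16 observations and assign midranks.
sorted (value, group, rank): (10,G1,1.5), (10,G3,1.5), (11,G4,3), (12,G3,4), (14,G4,5), (17,G2,6), (18,G2,8), (18,G3,8), (18,G4,8), (19,G1,10.5), (19,G4,10.5), (20,G3,12), (21,G3,13), (25,G2,14), (26,G1,15), (28,G1,16)
Step 2: Sum ranks within each group.
R_1 = 43 (n_1 = 4)
R_2 = 28 (n_2 = 3)
R_3 = 38.5 (n_3 = 5)
R_4 = 26.5 (n_4 = 4)
Step 3: H = 12/(N(N+1)) * sum(R_i^2/n_i) - 3(N+1)
     = 12/(16*17) * (43^2/4 + 28^2/3 + 38.5^2/5 + 26.5^2/4) - 3*17
     = 0.044118 * 1195.6 - 51
     = 1.746875.
Step 4: Ties present; correction factor C = 1 - 36/(16^3 - 16) = 0.991176. Corrected H = 1.746875 / 0.991176 = 1.762426.
Step 5: Under H0, H ~ chi^2(3); p-value = 0.623145.
Step 6: alpha = 0.1. fail to reject H0.

H = 1.7624, df = 3, p = 0.623145, fail to reject H0.


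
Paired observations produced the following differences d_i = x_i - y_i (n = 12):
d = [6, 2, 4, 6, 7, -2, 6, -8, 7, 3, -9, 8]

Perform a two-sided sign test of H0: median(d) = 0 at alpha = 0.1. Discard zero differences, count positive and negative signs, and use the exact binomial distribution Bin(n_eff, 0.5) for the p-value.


Step 1: Discard zero differences. Original n = 12; n_eff = number of nonzero differences = 12.
Nonzero differences (with sign): +6, +2, +4, +6, +7, -2, +6, -8, +7, +3, -9, +8
Step 2: Count signs: positive = 9, negative = 3.
Step 3: Under H0: P(positive) = 0.5, so the number of positives S ~ Bin(12, 0.5).
Step 4: Two-sided exact p-value = sum of Bin(12,0.5) probabilities at or below the observed probability = 0.145996.
Step 5: alpha = 0.1. fail to reject H0.

n_eff = 12, pos = 9, neg = 3, p = 0.145996, fail to reject H0.


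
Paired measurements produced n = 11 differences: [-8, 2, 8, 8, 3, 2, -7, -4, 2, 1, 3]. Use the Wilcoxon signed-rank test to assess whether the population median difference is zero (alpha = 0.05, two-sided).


Step 1: Drop any zero differences (none here) and take |d_i|.
|d| = [8, 2, 8, 8, 3, 2, 7, 4, 2, 1, 3]
Step 2: Midrank |d_i| (ties get averaged ranks).
ranks: |8|->10, |2|->3, |8|->10, |8|->10, |3|->5.5, |2|->3, |7|->8, |4|->7, |2|->3, |1|->1, |3|->5.5
Step 3: Attach original signs; sum ranks with positive sign and with negative sign.
W+ = 3 + 10 + 10 + 5.5 + 3 + 3 + 1 + 5.5 = 41
W- = 10 + 8 + 7 = 25
(Check: W+ + W- = 66 should equal n(n+1)/2 = 66.)
Step 4: Test statistic W = min(W+, W-) = 25.
Step 5: Ties in |d|, so use the tie-corrected normal approximation.
        E[W] = n(n+1)/4 = 11*12/4 = 33.
        Tie groups: |d|=2 (t=3), |d|=3 (t=2), |d|=8 (t=3); sum(t^3 - t) = 54.
        Var[W] = n(n+1)(2n+1)/24 - sum(t^3-t)/48 = 3036/24 - 54/48 = 125.375.
        z = (W - E[W]) / sqrt(Var[W]) = (25 - 33) / 11.1971 = -0.7145.
        Two-sided p = 2*Phi(z) = 0.474936.
Step 6: alpha = 0.05. fail to reject H0.

W+ = 41, W- = 25, W = min = 25, p = 0.474936, fail to reject H0.


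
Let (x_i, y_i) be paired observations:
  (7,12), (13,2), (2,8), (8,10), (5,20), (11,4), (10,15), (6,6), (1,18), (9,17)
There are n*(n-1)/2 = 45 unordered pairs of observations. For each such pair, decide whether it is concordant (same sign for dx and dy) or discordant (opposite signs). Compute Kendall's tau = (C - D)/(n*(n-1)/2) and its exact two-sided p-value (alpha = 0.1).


Step 1: Enumerate the 45 unordered pairs (i,j) with i<j and classify each by sign(x_j-x_i) * sign(y_j-y_i).
  (1,2):dx=+6,dy=-10->D; (1,3):dx=-5,dy=-4->C; (1,4):dx=+1,dy=-2->D; (1,5):dx=-2,dy=+8->D
  (1,6):dx=+4,dy=-8->D; (1,7):dx=+3,dy=+3->C; (1,8):dx=-1,dy=-6->C; (1,9):dx=-6,dy=+6->D
  (1,10):dx=+2,dy=+5->C; (2,3):dx=-11,dy=+6->D; (2,4):dx=-5,dy=+8->D; (2,5):dx=-8,dy=+18->D
  (2,6):dx=-2,dy=+2->D; (2,7):dx=-3,dy=+13->D; (2,8):dx=-7,dy=+4->D; (2,9):dx=-12,dy=+16->D
  (2,10):dx=-4,dy=+15->D; (3,4):dx=+6,dy=+2->C; (3,5):dx=+3,dy=+12->C; (3,6):dx=+9,dy=-4->D
  (3,7):dx=+8,dy=+7->C; (3,8):dx=+4,dy=-2->D; (3,9):dx=-1,dy=+10->D; (3,10):dx=+7,dy=+9->C
  (4,5):dx=-3,dy=+10->D; (4,6):dx=+3,dy=-6->D; (4,7):dx=+2,dy=+5->C; (4,8):dx=-2,dy=-4->C
  (4,9):dx=-7,dy=+8->D; (4,10):dx=+1,dy=+7->C; (5,6):dx=+6,dy=-16->D; (5,7):dx=+5,dy=-5->D
  (5,8):dx=+1,dy=-14->D; (5,9):dx=-4,dy=-2->C; (5,10):dx=+4,dy=-3->D; (6,7):dx=-1,dy=+11->D
  (6,8):dx=-5,dy=+2->D; (6,9):dx=-10,dy=+14->D; (6,10):dx=-2,dy=+13->D; (7,8):dx=-4,dy=-9->C
  (7,9):dx=-9,dy=+3->D; (7,10):dx=-1,dy=+2->D; (8,9):dx=-5,dy=+12->D; (8,10):dx=+3,dy=+11->C
  (9,10):dx=+8,dy=-1->D
Step 2: C = 14, D = 31, total pairs = 45.
Step 3: tau = (C - D)/(n(n-1)/2) = (14 - 31)/45 = -0.377778.
Step 4: Exact two-sided p-value (enumerate n! = 3628800 permutations of y under H0): p = 0.155742.
Step 5: alpha = 0.1. fail to reject H0.

tau_b = -0.3778 (C=14, D=31), p = 0.155742, fail to reject H0.


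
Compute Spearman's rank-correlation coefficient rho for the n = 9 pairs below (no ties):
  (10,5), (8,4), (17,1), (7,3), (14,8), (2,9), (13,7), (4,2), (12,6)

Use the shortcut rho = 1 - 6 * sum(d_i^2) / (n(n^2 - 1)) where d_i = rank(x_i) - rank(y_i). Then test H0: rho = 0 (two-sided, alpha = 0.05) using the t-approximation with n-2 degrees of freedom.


Step 1: Rank x and y separately (midranks; no ties here).
rank(x): 10->5, 8->4, 17->9, 7->3, 14->8, 2->1, 13->7, 4->2, 12->6
rank(y): 5->5, 4->4, 1->1, 3->3, 8->8, 9->9, 7->7, 2->2, 6->6
Step 2: d_i = R_x(i) - R_y(i); compute d_i^2.
  (5-5)^2=0, (4-4)^2=0, (9-1)^2=64, (3-3)^2=0, (8-8)^2=0, (1-9)^2=64, (7-7)^2=0, (2-2)^2=0, (6-6)^2=0
sum(d^2) = 128.
Step 3: rho = 1 - 6*128 / (9*(9^2 - 1)) = 1 - 768/720 = -0.066667.
Step 4: Under H0, t = rho * sqrt((n-2)/(1-rho^2)) = -0.1768 ~ t(7).
Step 5: Two-sided p-value from the t-distribution with 7 df = 0.864690.
Step 6: alpha = 0.05. fail to reject H0.

rho = -0.0667, p = 0.864690, fail to reject H0 at alpha = 0.05.


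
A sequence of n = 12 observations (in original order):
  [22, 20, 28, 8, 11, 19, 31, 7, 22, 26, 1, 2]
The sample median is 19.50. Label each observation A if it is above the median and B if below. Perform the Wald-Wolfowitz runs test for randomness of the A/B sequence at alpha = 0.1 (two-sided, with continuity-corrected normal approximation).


Step 1: Compute median = 19.50; label A = above, B = below.
Labels in order: AAABBBABAABB  (n_A = 6, n_B = 6)
Step 2: Count runs R = 6.
Step 3: Under H0 (random ordering), E[R] = 2*n_A*n_B/(n_A+n_B) + 1 = 2*6*6/12 + 1 = 7.0000.
        Var[R] = 2*n_A*n_B*(2*n_A*n_B - n_A - n_B) / ((n_A+n_B)^2 * (n_A+n_B-1)) = 4320/1584 = 2.7273.
        SD[R] = 1.6514.
Step 4: Continuity-corrected z = (R + 0.5 - E[R]) / SD[R] = (6 + 0.5 - 7.0000) / 1.6514 = -0.3028.
Step 5: Two-sided p-value via normal approximation = 2*(1 - Phi(|z|)) = 0.762069.
Step 6: alpha = 0.1. fail to reject H0.

R = 6, z = -0.3028, p = 0.762069, fail to reject H0.


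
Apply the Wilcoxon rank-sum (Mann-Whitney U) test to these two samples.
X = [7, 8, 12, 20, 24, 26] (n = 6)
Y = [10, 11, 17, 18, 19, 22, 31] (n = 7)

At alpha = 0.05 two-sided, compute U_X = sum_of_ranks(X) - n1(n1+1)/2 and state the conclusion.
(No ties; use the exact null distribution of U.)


Step 1: Combine and sort all 13 observations; assign midranks.
sorted (value, group): (7,X), (8,X), (10,Y), (11,Y), (12,X), (17,Y), (18,Y), (19,Y), (20,X), (22,Y), (24,X), (26,X), (31,Y)
ranks: 7->1, 8->2, 10->3, 11->4, 12->5, 17->6, 18->7, 19->8, 20->9, 22->10, 24->11, 26->12, 31->13
Step 2: Rank sum for X: R1 = 1 + 2 + 5 + 9 + 11 + 12 = 40.
Step 3: U_X = R1 - n1(n1+1)/2 = 40 - 6*7/2 = 40 - 21 = 19.
       U_Y = n1*n2 - U_X = 42 - 19 = 23.
Step 4: No ties, so the exact null distribution of U (based on enumerating the C(13,6) = 1716 equally likely rank assignments) gives the two-sided p-value.
Step 5: p-value = 0.835664; compare to alpha = 0.05. fail to reject H0.

U_X = 19, p = 0.835664, fail to reject H0 at alpha = 0.05.


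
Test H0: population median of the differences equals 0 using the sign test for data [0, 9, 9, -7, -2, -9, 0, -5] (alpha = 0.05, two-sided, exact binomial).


Step 1: Discard zero differences. Original n = 8; n_eff = number of nonzero differences = 6.
Nonzero differences (with sign): +9, +9, -7, -2, -9, -5
Step 2: Count signs: positive = 2, negative = 4.
Step 3: Under H0: P(positive) = 0.5, so the number of positives S ~ Bin(6, 0.5).
Step 4: Two-sided exact p-value = sum of Bin(6,0.5) probabilities at or below the observed probability = 0.687500.
Step 5: alpha = 0.05. fail to reject H0.

n_eff = 6, pos = 2, neg = 4, p = 0.687500, fail to reject H0.


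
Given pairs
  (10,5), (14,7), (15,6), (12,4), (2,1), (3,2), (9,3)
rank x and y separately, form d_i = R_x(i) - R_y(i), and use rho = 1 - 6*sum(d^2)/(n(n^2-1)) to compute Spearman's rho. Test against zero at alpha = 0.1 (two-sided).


Step 1: Rank x and y separately (midranks; no ties here).
rank(x): 10->4, 14->6, 15->7, 12->5, 2->1, 3->2, 9->3
rank(y): 5->5, 7->7, 6->6, 4->4, 1->1, 2->2, 3->3
Step 2: d_i = R_x(i) - R_y(i); compute d_i^2.
  (4-5)^2=1, (6-7)^2=1, (7-6)^2=1, (5-4)^2=1, (1-1)^2=0, (2-2)^2=0, (3-3)^2=0
sum(d^2) = 4.
Step 3: rho = 1 - 6*4 / (7*(7^2 - 1)) = 1 - 24/336 = 0.928571.
Step 4: Under H0, t = rho * sqrt((n-2)/(1-rho^2)) = 5.5943 ~ t(5).
Step 5: Two-sided p-value from the t-distribution with 5 df = 0.002519.
Step 6: alpha = 0.1. reject H0.

rho = 0.9286, p = 0.002519, reject H0 at alpha = 0.1.


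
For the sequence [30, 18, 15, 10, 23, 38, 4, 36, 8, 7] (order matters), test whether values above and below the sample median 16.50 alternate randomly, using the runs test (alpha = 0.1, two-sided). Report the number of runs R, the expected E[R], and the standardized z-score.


Step 1: Compute median = 16.50; label A = above, B = below.
Labels in order: AABBAABABB  (n_A = 5, n_B = 5)
Step 2: Count runs R = 6.
Step 3: Under H0 (random ordering), E[R] = 2*n_A*n_B/(n_A+n_B) + 1 = 2*5*5/10 + 1 = 6.0000.
        Var[R] = 2*n_A*n_B*(2*n_A*n_B - n_A - n_B) / ((n_A+n_B)^2 * (n_A+n_B-1)) = 2000/900 = 2.2222.
        SD[R] = 1.4907.
Step 4: R = E[R], so z = 0 with no continuity correction.
Step 5: Two-sided p-value via normal approximation = 2*(1 - Phi(|z|)) = 1.000000.
Step 6: alpha = 0.1. fail to reject H0.

R = 6, z = 0.0000, p = 1.000000, fail to reject H0.


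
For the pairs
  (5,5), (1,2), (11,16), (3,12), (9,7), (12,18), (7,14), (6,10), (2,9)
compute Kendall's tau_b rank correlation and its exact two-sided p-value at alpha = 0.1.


Step 1: Enumerate the 36 unordered pairs (i,j) with i<j and classify each by sign(x_j-x_i) * sign(y_j-y_i).
  (1,2):dx=-4,dy=-3->C; (1,3):dx=+6,dy=+11->C; (1,4):dx=-2,dy=+7->D; (1,5):dx=+4,dy=+2->C
  (1,6):dx=+7,dy=+13->C; (1,7):dx=+2,dy=+9->C; (1,8):dx=+1,dy=+5->C; (1,9):dx=-3,dy=+4->D
  (2,3):dx=+10,dy=+14->C; (2,4):dx=+2,dy=+10->C; (2,5):dx=+8,dy=+5->C; (2,6):dx=+11,dy=+16->C
  (2,7):dx=+6,dy=+12->C; (2,8):dx=+5,dy=+8->C; (2,9):dx=+1,dy=+7->C; (3,4):dx=-8,dy=-4->C
  (3,5):dx=-2,dy=-9->C; (3,6):dx=+1,dy=+2->C; (3,7):dx=-4,dy=-2->C; (3,8):dx=-5,dy=-6->C
  (3,9):dx=-9,dy=-7->C; (4,5):dx=+6,dy=-5->D; (4,6):dx=+9,dy=+6->C; (4,7):dx=+4,dy=+2->C
  (4,8):dx=+3,dy=-2->D; (4,9):dx=-1,dy=-3->C; (5,6):dx=+3,dy=+11->C; (5,7):dx=-2,dy=+7->D
  (5,8):dx=-3,dy=+3->D; (5,9):dx=-7,dy=+2->D; (6,7):dx=-5,dy=-4->C; (6,8):dx=-6,dy=-8->C
  (6,9):dx=-10,dy=-9->C; (7,8):dx=-1,dy=-4->C; (7,9):dx=-5,dy=-5->C; (8,9):dx=-4,dy=-1->C
Step 2: C = 29, D = 7, total pairs = 36.
Step 3: tau = (C - D)/(n(n-1)/2) = (29 - 7)/36 = 0.611111.
Step 4: Exact two-sided p-value (enumerate n! = 362880 permutations of y under H0): p = 0.024741.
Step 5: alpha = 0.1. reject H0.

tau_b = 0.6111 (C=29, D=7), p = 0.024741, reject H0.


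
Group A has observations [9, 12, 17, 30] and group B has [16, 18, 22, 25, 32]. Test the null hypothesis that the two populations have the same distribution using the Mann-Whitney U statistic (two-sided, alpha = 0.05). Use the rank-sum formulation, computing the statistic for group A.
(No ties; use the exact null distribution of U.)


Step 1: Combine and sort all 9 observations; assign midranks.
sorted (value, group): (9,X), (12,X), (16,Y), (17,X), (18,Y), (22,Y), (25,Y), (30,X), (32,Y)
ranks: 9->1, 12->2, 16->3, 17->4, 18->5, 22->6, 25->7, 30->8, 32->9
Step 2: Rank sum for X: R1 = 1 + 2 + 4 + 8 = 15.
Step 3: U_X = R1 - n1(n1+1)/2 = 15 - 4*5/2 = 15 - 10 = 5.
       U_Y = n1*n2 - U_X = 20 - 5 = 15.
Step 4: No ties, so the exact null distribution of U (based on enumerating the C(9,4) = 126 equally likely rank assignments) gives the two-sided p-value.
Step 5: p-value = 0.285714; compare to alpha = 0.05. fail to reject H0.

U_X = 5, p = 0.285714, fail to reject H0 at alpha = 0.05.


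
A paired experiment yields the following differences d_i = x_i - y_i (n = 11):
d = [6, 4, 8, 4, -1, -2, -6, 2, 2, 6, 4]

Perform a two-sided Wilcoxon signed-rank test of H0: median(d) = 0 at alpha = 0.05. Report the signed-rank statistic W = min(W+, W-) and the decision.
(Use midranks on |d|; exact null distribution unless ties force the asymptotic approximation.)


Step 1: Drop any zero differences (none here) and take |d_i|.
|d| = [6, 4, 8, 4, 1, 2, 6, 2, 2, 6, 4]
Step 2: Midrank |d_i| (ties get averaged ranks).
ranks: |6|->9, |4|->6, |8|->11, |4|->6, |1|->1, |2|->3, |6|->9, |2|->3, |2|->3, |6|->9, |4|->6
Step 3: Attach original signs; sum ranks with positive sign and with negative sign.
W+ = 9 + 6 + 11 + 6 + 3 + 3 + 9 + 6 = 53
W- = 1 + 3 + 9 = 13
(Check: W+ + W- = 66 should equal n(n+1)/2 = 66.)
Step 4: Test statistic W = min(W+, W-) = 13.
Step 5: Ties in |d|, so use the tie-corrected normal approximation.
        E[W] = n(n+1)/4 = 11*12/4 = 33.
        Tie groups: |d|=2 (t=3), |d|=4 (t=3), |d|=6 (t=3); sum(t^3 - t) = 72.
        Var[W] = n(n+1)(2n+1)/24 - sum(t^3-t)/48 = 3036/24 - 72/48 = 125.
        z = (W - E[W]) / sqrt(Var[W]) = (13 - 33) / 11.1803 = -1.7889.
        Two-sided p = 2*Phi(z) = 0.073638.
Step 6: alpha = 0.05. fail to reject H0.

W+ = 53, W- = 13, W = min = 13, p = 0.073638, fail to reject H0.


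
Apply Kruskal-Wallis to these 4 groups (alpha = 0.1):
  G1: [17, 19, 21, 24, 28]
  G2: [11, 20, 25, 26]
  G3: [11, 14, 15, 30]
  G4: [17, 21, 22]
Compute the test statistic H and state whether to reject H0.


Step 1: Combine all N = 16 observations and assign midranks.
sorted (value, group, rank): (11,G2,1.5), (11,G3,1.5), (14,G3,3), (15,G3,4), (17,G1,5.5), (17,G4,5.5), (19,G1,7), (20,G2,8), (21,G1,9.5), (21,G4,9.5), (22,G4,11), (24,G1,12), (25,G2,13), (26,G2,14), (28,G1,15), (30,G3,16)
Step 2: Sum ranks within each group.
R_1 = 49 (n_1 = 5)
R_2 = 36.5 (n_2 = 4)
R_3 = 24.5 (n_3 = 4)
R_4 = 26 (n_4 = 3)
Step 3: H = 12/(N(N+1)) * sum(R_i^2/n_i) - 3(N+1)
     = 12/(16*17) * (49^2/5 + 36.5^2/4 + 24.5^2/4 + 26^2/3) - 3*17
     = 0.044118 * 1188.66 - 51
     = 1.440809.
Step 4: Ties present; correction factor C = 1 - 18/(16^3 - 16) = 0.995588. Corrected H = 1.440809 / 0.995588 = 1.447194.
Step 5: Under H0, H ~ chi^2(3); p-value = 0.694511.
Step 6: alpha = 0.1. fail to reject H0.

H = 1.4472, df = 3, p = 0.694511, fail to reject H0.


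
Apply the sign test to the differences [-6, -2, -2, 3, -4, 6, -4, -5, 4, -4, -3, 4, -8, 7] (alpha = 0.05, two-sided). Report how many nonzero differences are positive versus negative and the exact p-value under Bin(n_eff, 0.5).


Step 1: Discard zero differences. Original n = 14; n_eff = number of nonzero differences = 14.
Nonzero differences (with sign): -6, -2, -2, +3, -4, +6, -4, -5, +4, -4, -3, +4, -8, +7
Step 2: Count signs: positive = 5, negative = 9.
Step 3: Under H0: P(positive) = 0.5, so the number of positives S ~ Bin(14, 0.5).
Step 4: Two-sided exact p-value = sum of Bin(14,0.5) probabilities at or below the observed probability = 0.423950.
Step 5: alpha = 0.05. fail to reject H0.

n_eff = 14, pos = 5, neg = 9, p = 0.423950, fail to reject H0.


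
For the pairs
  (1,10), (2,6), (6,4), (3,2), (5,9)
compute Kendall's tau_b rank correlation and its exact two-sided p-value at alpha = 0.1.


Step 1: Enumerate the 10 unordered pairs (i,j) with i<j and classify each by sign(x_j-x_i) * sign(y_j-y_i).
  (1,2):dx=+1,dy=-4->D; (1,3):dx=+5,dy=-6->D; (1,4):dx=+2,dy=-8->D; (1,5):dx=+4,dy=-1->D
  (2,3):dx=+4,dy=-2->D; (2,4):dx=+1,dy=-4->D; (2,5):dx=+3,dy=+3->C; (3,4):dx=-3,dy=-2->C
  (3,5):dx=-1,dy=+5->D; (4,5):dx=+2,dy=+7->C
Step 2: C = 3, D = 7, total pairs = 10.
Step 3: tau = (C - D)/(n(n-1)/2) = (3 - 7)/10 = -0.400000.
Step 4: Exact two-sided p-value (enumerate n! = 120 permutations of y under H0): p = 0.483333.
Step 5: alpha = 0.1. fail to reject H0.

tau_b = -0.4000 (C=3, D=7), p = 0.483333, fail to reject H0.


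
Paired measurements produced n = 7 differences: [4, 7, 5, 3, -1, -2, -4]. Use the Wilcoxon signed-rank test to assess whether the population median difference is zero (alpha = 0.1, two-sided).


Step 1: Drop any zero differences (none here) and take |d_i|.
|d| = [4, 7, 5, 3, 1, 2, 4]
Step 2: Midrank |d_i| (ties get averaged ranks).
ranks: |4|->4.5, |7|->7, |5|->6, |3|->3, |1|->1, |2|->2, |4|->4.5
Step 3: Attach original signs; sum ranks with positive sign and with negative sign.
W+ = 4.5 + 7 + 6 + 3 = 20.5
W- = 1 + 2 + 4.5 = 7.5
(Check: W+ + W- = 28 should equal n(n+1)/2 = 28.)
Step 4: Test statistic W = min(W+, W-) = 7.5.
Step 5: Ties in |d|, so use the tie-corrected normal approximation.
        E[W] = n(n+1)/4 = 7*8/4 = 14.
        Tie groups: |d|=4 (t=2); sum(t^3 - t) = 6.
        Var[W] = n(n+1)(2n+1)/24 - sum(t^3-t)/48 = 840/24 - 6/48 = 34.875.
        z = (W - E[W]) / sqrt(Var[W]) = (7.5 - 14) / 5.9055 = -1.1007.
        Two-sided p = 2*Phi(z) = 0.271041.
Step 6: alpha = 0.1. fail to reject H0.

W+ = 20.5, W- = 7.5, W = min = 7.5, p = 0.271041, fail to reject H0.


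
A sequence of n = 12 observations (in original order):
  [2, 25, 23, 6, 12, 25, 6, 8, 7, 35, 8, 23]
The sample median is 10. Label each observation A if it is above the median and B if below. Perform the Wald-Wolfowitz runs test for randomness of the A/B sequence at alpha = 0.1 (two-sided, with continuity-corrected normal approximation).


Step 1: Compute median = 10; label A = above, B = below.
Labels in order: BAABAABBBABA  (n_A = 6, n_B = 6)
Step 2: Count runs R = 8.
Step 3: Under H0 (random ordering), E[R] = 2*n_A*n_B/(n_A+n_B) + 1 = 2*6*6/12 + 1 = 7.0000.
        Var[R] = 2*n_A*n_B*(2*n_A*n_B - n_A - n_B) / ((n_A+n_B)^2 * (n_A+n_B-1)) = 4320/1584 = 2.7273.
        SD[R] = 1.6514.
Step 4: Continuity-corrected z = (R - 0.5 - E[R]) / SD[R] = (8 - 0.5 - 7.0000) / 1.6514 = 0.3028.
Step 5: Two-sided p-value via normal approximation = 2*(1 - Phi(|z|)) = 0.762069.
Step 6: alpha = 0.1. fail to reject H0.

R = 8, z = 0.3028, p = 0.762069, fail to reject H0.


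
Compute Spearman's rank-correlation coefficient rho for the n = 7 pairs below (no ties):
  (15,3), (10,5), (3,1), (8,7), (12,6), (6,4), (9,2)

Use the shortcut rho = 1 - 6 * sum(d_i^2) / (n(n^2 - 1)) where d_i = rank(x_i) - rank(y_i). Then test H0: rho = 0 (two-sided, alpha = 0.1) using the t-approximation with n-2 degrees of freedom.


Step 1: Rank x and y separately (midranks; no ties here).
rank(x): 15->7, 10->5, 3->1, 8->3, 12->6, 6->2, 9->4
rank(y): 3->3, 5->5, 1->1, 7->7, 6->6, 4->4, 2->2
Step 2: d_i = R_x(i) - R_y(i); compute d_i^2.
  (7-3)^2=16, (5-5)^2=0, (1-1)^2=0, (3-7)^2=16, (6-6)^2=0, (2-4)^2=4, (4-2)^2=4
sum(d^2) = 40.
Step 3: rho = 1 - 6*40 / (7*(7^2 - 1)) = 1 - 240/336 = 0.285714.
Step 4: Under H0, t = rho * sqrt((n-2)/(1-rho^2)) = 0.6667 ~ t(5).
Step 5: Two-sided p-value from the t-distribution with 5 df = 0.534509.
Step 6: alpha = 0.1. fail to reject H0.

rho = 0.2857, p = 0.534509, fail to reject H0 at alpha = 0.1.


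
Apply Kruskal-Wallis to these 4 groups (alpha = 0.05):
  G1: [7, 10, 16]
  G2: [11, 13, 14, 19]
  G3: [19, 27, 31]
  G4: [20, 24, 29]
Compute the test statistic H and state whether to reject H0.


Step 1: Combine all N = 13 observations and assign midranks.
sorted (value, group, rank): (7,G1,1), (10,G1,2), (11,G2,3), (13,G2,4), (14,G2,5), (16,G1,6), (19,G2,7.5), (19,G3,7.5), (20,G4,9), (24,G4,10), (27,G3,11), (29,G4,12), (31,G3,13)
Step 2: Sum ranks within each group.
R_1 = 9 (n_1 = 3)
R_2 = 19.5 (n_2 = 4)
R_3 = 31.5 (n_3 = 3)
R_4 = 31 (n_4 = 3)
Step 3: H = 12/(N(N+1)) * sum(R_i^2/n_i) - 3(N+1)
     = 12/(13*14) * (9^2/3 + 19.5^2/4 + 31.5^2/3 + 31^2/3) - 3*14
     = 0.065934 * 773.146 - 42
     = 8.976648.
Step 4: Ties present; correction factor C = 1 - 6/(13^3 - 13) = 0.997253. Corrected H = 8.976648 / 0.997253 = 9.001377.
Step 5: Under H0, H ~ chi^2(3); p-value = 0.029273.
Step 6: alpha = 0.05. reject H0.

H = 9.0014, df = 3, p = 0.029273, reject H0.


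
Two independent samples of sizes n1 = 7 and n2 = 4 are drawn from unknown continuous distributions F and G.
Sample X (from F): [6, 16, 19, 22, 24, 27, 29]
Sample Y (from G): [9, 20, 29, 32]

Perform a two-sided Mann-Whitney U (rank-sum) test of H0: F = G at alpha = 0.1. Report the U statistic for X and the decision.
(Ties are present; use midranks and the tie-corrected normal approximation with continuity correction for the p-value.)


Step 1: Combine and sort all 11 observations; assign midranks.
sorted (value, group): (6,X), (9,Y), (16,X), (19,X), (20,Y), (22,X), (24,X), (27,X), (29,X), (29,Y), (32,Y)
ranks: 6->1, 9->2, 16->3, 19->4, 20->5, 22->6, 24->7, 27->8, 29->9.5, 29->9.5, 32->11
Step 2: Rank sum for X: R1 = 1 + 3 + 4 + 6 + 7 + 8 + 9.5 = 38.5.
Step 3: U_X = R1 - n1(n1+1)/2 = 38.5 - 7*8/2 = 38.5 - 28 = 10.5.
       U_Y = n1*n2 - U_X = 28 - 10.5 = 17.5.
Step 4: Ties are present, so use the tie-corrected normal approximation (with continuity correction) for the p-value.
Step 5: p-value = 0.569872; compare to alpha = 0.1. fail to reject H0.

U_X = 10.5, p = 0.569872, fail to reject H0 at alpha = 0.1.


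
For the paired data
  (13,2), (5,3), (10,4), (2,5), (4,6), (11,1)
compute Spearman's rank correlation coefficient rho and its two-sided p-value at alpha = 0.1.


Step 1: Rank x and y separately (midranks; no ties here).
rank(x): 13->6, 5->3, 10->4, 2->1, 4->2, 11->5
rank(y): 2->2, 3->3, 4->4, 5->5, 6->6, 1->1
Step 2: d_i = R_x(i) - R_y(i); compute d_i^2.
  (6-2)^2=16, (3-3)^2=0, (4-4)^2=0, (1-5)^2=16, (2-6)^2=16, (5-1)^2=16
sum(d^2) = 64.
Step 3: rho = 1 - 6*64 / (6*(6^2 - 1)) = 1 - 384/210 = -0.828571.
Step 4: Under H0, t = rho * sqrt((n-2)/(1-rho^2)) = -2.9598 ~ t(4).
Step 5: Two-sided p-value from the t-distribution with 4 df = 0.041563.
Step 6: alpha = 0.1. reject H0.

rho = -0.8286, p = 0.041563, reject H0 at alpha = 0.1.


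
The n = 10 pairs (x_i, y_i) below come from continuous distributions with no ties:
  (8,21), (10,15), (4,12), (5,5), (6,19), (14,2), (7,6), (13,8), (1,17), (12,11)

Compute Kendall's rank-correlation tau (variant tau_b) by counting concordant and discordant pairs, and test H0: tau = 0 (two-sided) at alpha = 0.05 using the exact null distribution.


Step 1: Enumerate the 45 unordered pairs (i,j) with i<j and classify each by sign(x_j-x_i) * sign(y_j-y_i).
  (1,2):dx=+2,dy=-6->D; (1,3):dx=-4,dy=-9->C; (1,4):dx=-3,dy=-16->C; (1,5):dx=-2,dy=-2->C
  (1,6):dx=+6,dy=-19->D; (1,7):dx=-1,dy=-15->C; (1,8):dx=+5,dy=-13->D; (1,9):dx=-7,dy=-4->C
  (1,10):dx=+4,dy=-10->D; (2,3):dx=-6,dy=-3->C; (2,4):dx=-5,dy=-10->C; (2,5):dx=-4,dy=+4->D
  (2,6):dx=+4,dy=-13->D; (2,7):dx=-3,dy=-9->C; (2,8):dx=+3,dy=-7->D; (2,9):dx=-9,dy=+2->D
  (2,10):dx=+2,dy=-4->D; (3,4):dx=+1,dy=-7->D; (3,5):dx=+2,dy=+7->C; (3,6):dx=+10,dy=-10->D
  (3,7):dx=+3,dy=-6->D; (3,8):dx=+9,dy=-4->D; (3,9):dx=-3,dy=+5->D; (3,10):dx=+8,dy=-1->D
  (4,5):dx=+1,dy=+14->C; (4,6):dx=+9,dy=-3->D; (4,7):dx=+2,dy=+1->C; (4,8):dx=+8,dy=+3->C
  (4,9):dx=-4,dy=+12->D; (4,10):dx=+7,dy=+6->C; (5,6):dx=+8,dy=-17->D; (5,7):dx=+1,dy=-13->D
  (5,8):dx=+7,dy=-11->D; (5,9):dx=-5,dy=-2->C; (5,10):dx=+6,dy=-8->D; (6,7):dx=-7,dy=+4->D
  (6,8):dx=-1,dy=+6->D; (6,9):dx=-13,dy=+15->D; (6,10):dx=-2,dy=+9->D; (7,8):dx=+6,dy=+2->C
  (7,9):dx=-6,dy=+11->D; (7,10):dx=+5,dy=+5->C; (8,9):dx=-12,dy=+9->D; (8,10):dx=-1,dy=+3->D
  (9,10):dx=+11,dy=-6->D
Step 2: C = 16, D = 29, total pairs = 45.
Step 3: tau = (C - D)/(n(n-1)/2) = (16 - 29)/45 = -0.288889.
Step 4: Exact two-sided p-value (enumerate n! = 3628800 permutations of y under H0): p = 0.291248.
Step 5: alpha = 0.05. fail to reject H0.

tau_b = -0.2889 (C=16, D=29), p = 0.291248, fail to reject H0.


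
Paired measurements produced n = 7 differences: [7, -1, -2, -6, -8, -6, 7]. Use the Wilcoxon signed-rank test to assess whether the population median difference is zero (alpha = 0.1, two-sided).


Step 1: Drop any zero differences (none here) and take |d_i|.
|d| = [7, 1, 2, 6, 8, 6, 7]
Step 2: Midrank |d_i| (ties get averaged ranks).
ranks: |7|->5.5, |1|->1, |2|->2, |6|->3.5, |8|->7, |6|->3.5, |7|->5.5
Step 3: Attach original signs; sum ranks with positive sign and with negative sign.
W+ = 5.5 + 5.5 = 11
W- = 1 + 2 + 3.5 + 7 + 3.5 = 17
(Check: W+ + W- = 28 should equal n(n+1)/2 = 28.)
Step 4: Test statistic W = min(W+, W-) = 11.
Step 5: Ties in |d|, so use the tie-corrected normal approximation.
        E[W] = n(n+1)/4 = 7*8/4 = 14.
        Tie groups: |d|=6 (t=2), |d|=7 (t=2); sum(t^3 - t) = 12.
        Var[W] = n(n+1)(2n+1)/24 - sum(t^3-t)/48 = 840/24 - 12/48 = 34.75.
        z = (W - E[W]) / sqrt(Var[W]) = (11 - 14) / 5.8949 = -0.5089.
        Two-sided p = 2*Phi(z) = 0.610813.
Step 6: alpha = 0.1. fail to reject H0.

W+ = 11, W- = 17, W = min = 11, p = 0.610813, fail to reject H0.


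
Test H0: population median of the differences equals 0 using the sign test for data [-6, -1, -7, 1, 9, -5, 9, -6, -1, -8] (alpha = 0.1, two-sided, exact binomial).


Step 1: Discard zero differences. Original n = 10; n_eff = number of nonzero differences = 10.
Nonzero differences (with sign): -6, -1, -7, +1, +9, -5, +9, -6, -1, -8
Step 2: Count signs: positive = 3, negative = 7.
Step 3: Under H0: P(positive) = 0.5, so the number of positives S ~ Bin(10, 0.5).
Step 4: Two-sided exact p-value = sum of Bin(10,0.5) probabilities at or below the observed probability = 0.343750.
Step 5: alpha = 0.1. fail to reject H0.

n_eff = 10, pos = 3, neg = 7, p = 0.343750, fail to reject H0.


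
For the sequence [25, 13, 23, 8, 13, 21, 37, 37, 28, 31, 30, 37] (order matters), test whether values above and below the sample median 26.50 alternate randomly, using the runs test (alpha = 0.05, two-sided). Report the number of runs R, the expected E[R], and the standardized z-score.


Step 1: Compute median = 26.50; label A = above, B = below.
Labels in order: BBBBBBAAAAAA  (n_A = 6, n_B = 6)
Step 2: Count runs R = 2.
Step 3: Under H0 (random ordering), E[R] = 2*n_A*n_B/(n_A+n_B) + 1 = 2*6*6/12 + 1 = 7.0000.
        Var[R] = 2*n_A*n_B*(2*n_A*n_B - n_A - n_B) / ((n_A+n_B)^2 * (n_A+n_B-1)) = 4320/1584 = 2.7273.
        SD[R] = 1.6514.
Step 4: Continuity-corrected z = (R + 0.5 - E[R]) / SD[R] = (2 + 0.5 - 7.0000) / 1.6514 = -2.7249.
Step 5: Two-sided p-value via normal approximation = 2*(1 - Phi(|z|)) = 0.006432.
Step 6: alpha = 0.05. reject H0.

R = 2, z = -2.7249, p = 0.006432, reject H0.


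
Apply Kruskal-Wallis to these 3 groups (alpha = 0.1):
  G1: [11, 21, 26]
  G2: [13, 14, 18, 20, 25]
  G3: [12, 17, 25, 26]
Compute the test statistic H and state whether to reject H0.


Step 1: Combine all N = 12 observations and assign midranks.
sorted (value, group, rank): (11,G1,1), (12,G3,2), (13,G2,3), (14,G2,4), (17,G3,5), (18,G2,6), (20,G2,7), (21,G1,8), (25,G2,9.5), (25,G3,9.5), (26,G1,11.5), (26,G3,11.5)
Step 2: Sum ranks within each group.
R_1 = 20.5 (n_1 = 3)
R_2 = 29.5 (n_2 = 5)
R_3 = 28 (n_3 = 4)
Step 3: H = 12/(N(N+1)) * sum(R_i^2/n_i) - 3(N+1)
     = 12/(12*13) * (20.5^2/3 + 29.5^2/5 + 28^2/4) - 3*13
     = 0.076923 * 510.133 - 39
     = 0.241026.
Step 4: Ties present; correction factor C = 1 - 12/(12^3 - 12) = 0.993007. Corrected H = 0.241026 / 0.993007 = 0.242723.
Step 5: Under H0, H ~ chi^2(2); p-value = 0.885714.
Step 6: alpha = 0.1. fail to reject H0.

H = 0.2427, df = 2, p = 0.885714, fail to reject H0.


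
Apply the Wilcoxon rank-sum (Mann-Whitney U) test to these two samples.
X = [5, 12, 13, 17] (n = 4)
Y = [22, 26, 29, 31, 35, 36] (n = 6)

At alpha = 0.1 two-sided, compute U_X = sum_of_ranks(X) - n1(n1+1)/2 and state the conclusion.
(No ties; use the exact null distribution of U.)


Step 1: Combine and sort all 10 observations; assign midranks.
sorted (value, group): (5,X), (12,X), (13,X), (17,X), (22,Y), (26,Y), (29,Y), (31,Y), (35,Y), (36,Y)
ranks: 5->1, 12->2, 13->3, 17->4, 22->5, 26->6, 29->7, 31->8, 35->9, 36->10
Step 2: Rank sum for X: R1 = 1 + 2 + 3 + 4 = 10.
Step 3: U_X = R1 - n1(n1+1)/2 = 10 - 4*5/2 = 10 - 10 = 0.
       U_Y = n1*n2 - U_X = 24 - 0 = 24.
Step 4: No ties, so the exact null distribution of U (based on enumerating the C(10,4) = 210 equally likely rank assignments) gives the two-sided p-value.
Step 5: p-value = 0.009524; compare to alpha = 0.1. reject H0.

U_X = 0, p = 0.009524, reject H0 at alpha = 0.1.


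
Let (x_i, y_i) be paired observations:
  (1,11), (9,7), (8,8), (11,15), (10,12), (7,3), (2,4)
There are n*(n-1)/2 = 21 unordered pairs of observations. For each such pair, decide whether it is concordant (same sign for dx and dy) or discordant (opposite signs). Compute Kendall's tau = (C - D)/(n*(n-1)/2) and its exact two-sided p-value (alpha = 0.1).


Step 1: Enumerate the 21 unordered pairs (i,j) with i<j and classify each by sign(x_j-x_i) * sign(y_j-y_i).
  (1,2):dx=+8,dy=-4->D; (1,3):dx=+7,dy=-3->D; (1,4):dx=+10,dy=+4->C; (1,5):dx=+9,dy=+1->C
  (1,6):dx=+6,dy=-8->D; (1,7):dx=+1,dy=-7->D; (2,3):dx=-1,dy=+1->D; (2,4):dx=+2,dy=+8->C
  (2,5):dx=+1,dy=+5->C; (2,6):dx=-2,dy=-4->C; (2,7):dx=-7,dy=-3->C; (3,4):dx=+3,dy=+7->C
  (3,5):dx=+2,dy=+4->C; (3,6):dx=-1,dy=-5->C; (3,7):dx=-6,dy=-4->C; (4,5):dx=-1,dy=-3->C
  (4,6):dx=-4,dy=-12->C; (4,7):dx=-9,dy=-11->C; (5,6):dx=-3,dy=-9->C; (5,7):dx=-8,dy=-8->C
  (6,7):dx=-5,dy=+1->D
Step 2: C = 15, D = 6, total pairs = 21.
Step 3: tau = (C - D)/(n(n-1)/2) = (15 - 6)/21 = 0.428571.
Step 4: Exact two-sided p-value (enumerate n! = 5040 permutations of y under H0): p = 0.238889.
Step 5: alpha = 0.1. fail to reject H0.

tau_b = 0.4286 (C=15, D=6), p = 0.238889, fail to reject H0.


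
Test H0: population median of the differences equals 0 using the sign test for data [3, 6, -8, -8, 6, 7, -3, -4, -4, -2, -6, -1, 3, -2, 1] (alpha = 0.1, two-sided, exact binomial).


Step 1: Discard zero differences. Original n = 15; n_eff = number of nonzero differences = 15.
Nonzero differences (with sign): +3, +6, -8, -8, +6, +7, -3, -4, -4, -2, -6, -1, +3, -2, +1
Step 2: Count signs: positive = 6, negative = 9.
Step 3: Under H0: P(positive) = 0.5, so the number of positives S ~ Bin(15, 0.5).
Step 4: Two-sided exact p-value = sum of Bin(15,0.5) probabilities at or below the observed probability = 0.607239.
Step 5: alpha = 0.1. fail to reject H0.

n_eff = 15, pos = 6, neg = 9, p = 0.607239, fail to reject H0.


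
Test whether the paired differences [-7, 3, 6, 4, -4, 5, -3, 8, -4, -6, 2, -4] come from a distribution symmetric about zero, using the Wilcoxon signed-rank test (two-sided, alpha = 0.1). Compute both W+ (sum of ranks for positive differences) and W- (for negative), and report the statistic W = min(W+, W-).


Step 1: Drop any zero differences (none here) and take |d_i|.
|d| = [7, 3, 6, 4, 4, 5, 3, 8, 4, 6, 2, 4]
Step 2: Midrank |d_i| (ties get averaged ranks).
ranks: |7|->11, |3|->2.5, |6|->9.5, |4|->5.5, |4|->5.5, |5|->8, |3|->2.5, |8|->12, |4|->5.5, |6|->9.5, |2|->1, |4|->5.5
Step 3: Attach original signs; sum ranks with positive sign and with negative sign.
W+ = 2.5 + 9.5 + 5.5 + 8 + 12 + 1 = 38.5
W- = 11 + 5.5 + 2.5 + 5.5 + 9.5 + 5.5 = 39.5
(Check: W+ + W- = 78 should equal n(n+1)/2 = 78.)
Step 4: Test statistic W = min(W+, W-) = 38.5.
Step 5: Ties in |d|, so use the tie-corrected normal approximation.
        E[W] = n(n+1)/4 = 12*13/4 = 39.
        Tie groups: |d|=3 (t=2), |d|=4 (t=4), |d|=6 (t=2); sum(t^3 - t) = 72.
        Var[W] = n(n+1)(2n+1)/24 - sum(t^3-t)/48 = 3900/24 - 72/48 = 161.
        z = (W - E[W]) / sqrt(Var[W]) = (38.5 - 39) / 12.6886 = -0.0394.
        Two-sided p = 2*Phi(z) = 0.968567.
Step 6: alpha = 0.1. fail to reject H0.

W+ = 38.5, W- = 39.5, W = min = 38.5, p = 0.968567, fail to reject H0.


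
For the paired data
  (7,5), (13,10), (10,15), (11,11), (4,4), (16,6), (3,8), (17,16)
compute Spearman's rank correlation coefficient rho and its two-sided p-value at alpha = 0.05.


Step 1: Rank x and y separately (midranks; no ties here).
rank(x): 7->3, 13->6, 10->4, 11->5, 4->2, 16->7, 3->1, 17->8
rank(y): 5->2, 10->5, 15->7, 11->6, 4->1, 6->3, 8->4, 16->8
Step 2: d_i = R_x(i) - R_y(i); compute d_i^2.
  (3-2)^2=1, (6-5)^2=1, (4-7)^2=9, (5-6)^2=1, (2-1)^2=1, (7-3)^2=16, (1-4)^2=9, (8-8)^2=0
sum(d^2) = 38.
Step 3: rho = 1 - 6*38 / (8*(8^2 - 1)) = 1 - 228/504 = 0.547619.
Step 4: Under H0, t = rho * sqrt((n-2)/(1-rho^2)) = 1.6031 ~ t(6).
Step 5: Two-sided p-value from the t-distribution with 6 df = 0.160026.
Step 6: alpha = 0.05. fail to reject H0.

rho = 0.5476, p = 0.160026, fail to reject H0 at alpha = 0.05.


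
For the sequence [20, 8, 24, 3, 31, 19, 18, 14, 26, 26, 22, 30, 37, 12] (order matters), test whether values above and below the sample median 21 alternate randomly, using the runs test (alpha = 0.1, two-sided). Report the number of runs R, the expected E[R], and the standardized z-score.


Step 1: Compute median = 21; label A = above, B = below.
Labels in order: BBABABBBAAAAAB  (n_A = 7, n_B = 7)
Step 2: Count runs R = 7.
Step 3: Under H0 (random ordering), E[R] = 2*n_A*n_B/(n_A+n_B) + 1 = 2*7*7/14 + 1 = 8.0000.
        Var[R] = 2*n_A*n_B*(2*n_A*n_B - n_A - n_B) / ((n_A+n_B)^2 * (n_A+n_B-1)) = 8232/2548 = 3.2308.
        SD[R] = 1.7974.
Step 4: Continuity-corrected z = (R + 0.5 - E[R]) / SD[R] = (7 + 0.5 - 8.0000) / 1.7974 = -0.2782.
Step 5: Two-sided p-value via normal approximation = 2*(1 - Phi(|z|)) = 0.780879.
Step 6: alpha = 0.1. fail to reject H0.

R = 7, z = -0.2782, p = 0.780879, fail to reject H0.
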